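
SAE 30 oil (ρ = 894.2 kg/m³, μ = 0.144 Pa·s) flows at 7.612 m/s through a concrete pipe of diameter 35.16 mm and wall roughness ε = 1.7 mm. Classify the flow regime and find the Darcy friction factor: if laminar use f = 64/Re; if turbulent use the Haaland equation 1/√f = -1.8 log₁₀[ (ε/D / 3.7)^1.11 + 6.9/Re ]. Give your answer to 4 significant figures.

f ≈ 0.03851

Re = ρVD/μ = 894.2·7.612·0.03516/0.144 = 1662.
Re < 2300 → laminar, so f = 64/Re = 0.03851 (roughness is irrelevant in laminar flow).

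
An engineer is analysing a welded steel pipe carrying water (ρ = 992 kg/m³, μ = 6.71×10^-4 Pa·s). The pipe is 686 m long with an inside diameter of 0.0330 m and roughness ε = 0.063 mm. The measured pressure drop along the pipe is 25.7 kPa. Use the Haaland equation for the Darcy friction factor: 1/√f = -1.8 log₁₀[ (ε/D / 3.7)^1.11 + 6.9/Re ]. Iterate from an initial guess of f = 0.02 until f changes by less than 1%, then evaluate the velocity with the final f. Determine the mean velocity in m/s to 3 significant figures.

V ≈ 0.282 m/s

Rearranging Darcy-Weisbach: V = √(2·ΔP·D/(f·L·ρ)). With ε/D = 6.3e-05/0.033 = 0.00191, iterate starting from f = 0.02:
  f = 0.02 → V = √(2·2.57e+04·0.033/(0.02·686·992)) = 0.353 m/s; Re = ρVD/μ = 1.722e+04; f → 0.03006
  f = 0.03006 → V = 0.2879 m/s; Re = 1.405e+04; f → 0.0312
  f = 0.0312 → V = 0.2827 m/s; Re = 1.379e+04; f → 0.03131
Converged (Δf/f < 1%). With the final f = 0.03131: V = √(2·2.57e+04·0.033/(0.03131·686·992)) = 0.2822 m/s.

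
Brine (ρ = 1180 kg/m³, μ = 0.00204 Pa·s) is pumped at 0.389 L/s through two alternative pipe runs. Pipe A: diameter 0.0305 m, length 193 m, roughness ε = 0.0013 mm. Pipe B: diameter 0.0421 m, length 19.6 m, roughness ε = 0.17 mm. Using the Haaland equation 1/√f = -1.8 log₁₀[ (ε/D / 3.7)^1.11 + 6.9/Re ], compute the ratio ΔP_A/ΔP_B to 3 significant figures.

ΔP_A/ΔP_B ≈ 39.9

Pipe A: V = Q/A = 0.000389/0.0007306 = 0.5324 m/s; Re = 9393; ε/D = 4.26e-05; Haaland → f = 0.03146; ΔP_A = f(L/D)(ρV²/2) = 3.33e+04 Pa.
Pipe B: V = Q/A = 0.000389/0.001392 = 0.2794 m/s; Re = 6805; ε/D = 0.00404; Haaland → f = 0.03894; ΔP_B = f(L/D)(ρV²/2) = 835.1 Pa.
ΔP_A/ΔP_B = 3.33e+04/835.1 = 39.9.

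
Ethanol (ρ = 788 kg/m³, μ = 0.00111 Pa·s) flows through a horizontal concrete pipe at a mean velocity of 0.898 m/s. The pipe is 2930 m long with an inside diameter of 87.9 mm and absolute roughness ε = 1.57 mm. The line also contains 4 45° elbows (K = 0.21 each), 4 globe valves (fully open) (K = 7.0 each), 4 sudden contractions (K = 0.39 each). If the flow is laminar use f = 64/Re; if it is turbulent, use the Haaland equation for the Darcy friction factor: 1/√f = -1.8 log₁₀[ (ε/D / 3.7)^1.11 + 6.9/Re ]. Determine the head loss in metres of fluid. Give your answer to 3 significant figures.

Reynolds number Re = ρVD/μ = 788 · 0.898 · 0.0879 / 0.00111 = 5.604e+04.
Re > 4000 → turbulent. Relative roughness ε/D = 0.00157/0.0879 = 0.0179. Haaland: 1/√f = -1.8 log₁₀[(0.0179/3.7)^1.11 + 6.9/5.604e+04] = -1.8 log₁₀[0.00268 + 0.000123] = 4.593, so f = 0.04741.
Total minor-loss coefficient ΣK = 4·0.21 + 4·7 + 4·0.39 = 30.4.
ΔP = [f·L/D + ΣK]·(ρV²/2) = [0.04741·2930/0.0879 + 30.4]·(788·0.898²/2) = [1580 + 30.4]·317.7 = 5.117e+05 Pa.
Head loss h_f = ΔP/(ρg) = 5.117e+05/(788·9.81) = 66.2 m.

h_f ≈ 66.2 m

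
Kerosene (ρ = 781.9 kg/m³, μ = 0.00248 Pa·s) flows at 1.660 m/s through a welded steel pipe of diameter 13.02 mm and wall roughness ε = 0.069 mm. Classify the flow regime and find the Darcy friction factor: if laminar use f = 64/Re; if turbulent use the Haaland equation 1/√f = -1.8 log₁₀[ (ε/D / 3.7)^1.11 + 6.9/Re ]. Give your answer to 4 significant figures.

Re = ρVD/μ = 781.9·1.66·0.01302/0.00248 = 6814.
Re > 4000 → turbulent. ε/D = 6.9e-05/0.01302 = 0.0053; Haaland: 1/√f = -1.8 log₁₀[0.000697 + 0.00101] = 4.981, so f = 0.04031.

f ≈ 0.04031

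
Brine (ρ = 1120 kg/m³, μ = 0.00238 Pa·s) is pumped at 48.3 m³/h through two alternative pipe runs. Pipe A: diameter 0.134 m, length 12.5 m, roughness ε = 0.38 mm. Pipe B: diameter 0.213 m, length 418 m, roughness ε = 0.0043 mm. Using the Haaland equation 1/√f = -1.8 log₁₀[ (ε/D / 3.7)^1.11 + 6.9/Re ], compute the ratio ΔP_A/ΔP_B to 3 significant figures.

ΔP_A/ΔP_B ≈ 0.381

Pipe A: V = Q/A = 0.01342/0.0141 = 0.9514 m/s; Re = 5.999e+04; ε/D = 0.00284; Haaland → f = 0.02776; ΔP_A = f(L/D)(ρV²/2) = 1313 Pa.
Pipe B: V = Q/A = 0.01342/0.03563 = 0.3765 m/s; Re = 3.774e+04; ε/D = 2.02e-05; Haaland → f = 0.02213; ΔP_B = f(L/D)(ρV²/2) = 3448 Pa.
ΔP_A/ΔP_B = 1313/3448 = 0.381.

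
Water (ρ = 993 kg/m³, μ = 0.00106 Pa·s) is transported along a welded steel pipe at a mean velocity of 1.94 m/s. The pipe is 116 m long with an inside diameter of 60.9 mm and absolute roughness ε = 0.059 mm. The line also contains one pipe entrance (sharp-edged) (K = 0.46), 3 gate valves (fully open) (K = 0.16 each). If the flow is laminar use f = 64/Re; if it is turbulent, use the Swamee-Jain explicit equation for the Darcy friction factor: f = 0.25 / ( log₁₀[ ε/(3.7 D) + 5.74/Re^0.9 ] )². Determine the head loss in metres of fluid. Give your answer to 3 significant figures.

h_f ≈ 8.23 m

Reynolds number Re = ρVD/μ = 993 · 1.94 · 0.0609 / 0.00106 = 1.107e+05.
Re > 4000 → turbulent. Relative roughness ε/D = 5.9e-05/0.0609 = 0.000969. Swamee-Jain: f = 0.25/(log₁₀[0.000969/3.7 + 5.74/1.107e+05^0.9])² = 0.25/(log₁₀[0.000262 + 0.000166])² = 0.25/(-3.369)² = 0.02203.
Total minor-loss coefficient ΣK = 1·0.46 + 3·0.16 = 0.94.
ΔP = [f·L/D + ΣK]·(ρV²/2) = [0.02203·116/0.0609 + 0.94]·(993·1.94²/2) = [41.95 + 0.94]·1869 = 8.015e+04 Pa.
Head loss h_f = ΔP/(ρg) = 8.015e+04/(993·9.81) = 8.23 m.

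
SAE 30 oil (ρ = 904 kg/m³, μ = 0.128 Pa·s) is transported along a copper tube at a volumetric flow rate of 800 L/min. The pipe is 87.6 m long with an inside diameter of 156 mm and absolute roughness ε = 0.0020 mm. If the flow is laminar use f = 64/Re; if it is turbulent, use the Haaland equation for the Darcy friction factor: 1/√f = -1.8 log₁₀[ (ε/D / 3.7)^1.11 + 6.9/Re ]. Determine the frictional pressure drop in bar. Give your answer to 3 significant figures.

ΔP ≈ 0.103 bar

Q = 800 L/min = 800/60000 = 0.01333 m³/s.
Cross-sectional area A = πD²/4 = π(0.156)²/4 = 0.01911 m²; mean velocity V = Q/A = 0.01333/0.01911 = 0.6976 m/s.
Reynolds number Re = ρVD/μ = 904 · 0.6976 · 0.156 / 0.128 = 768.6.
Re < 2300 → laminar flow, so f = 64/Re = 64/768.6 = 0.08327 (the turbulent correlation is not needed).
Darcy-Weisbach: ΔP = f(L/D)(ρV²/2) = 0.08327·(87.6/0.156)·(904·0.6976²/2) = 0.08327·561.5·220 = 1.029e+04 Pa.
ΔP = 1.029e+04 Pa = 0.103 bar.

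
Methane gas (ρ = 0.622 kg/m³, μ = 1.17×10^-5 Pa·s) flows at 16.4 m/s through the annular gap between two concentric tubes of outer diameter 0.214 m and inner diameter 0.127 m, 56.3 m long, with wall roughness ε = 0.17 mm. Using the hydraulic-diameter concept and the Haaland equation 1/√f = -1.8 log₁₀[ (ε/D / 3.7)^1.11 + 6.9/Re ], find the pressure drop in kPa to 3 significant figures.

ΔP ≈ 1.37 kPa

Hydraulic diameter D_h = 4A/P = D_o - D_i = 0.214 - 0.127 = 0.087 m.
Re = ρVD_h/μ = 0.622·16.4·0.087/1.17e-05 = 7.585e+04.
ε/D_h = 0.00017/0.087 = 0.00195; Haaland gives 1/√f = -1.8 log₁₀[0.00023+9.1e-05] = 6.288, so f = 0.02529.
ΔP = f(L/D_h)(ρV²/2) = 0.02529·56.3/0.087·83.65 = 1369 Pa.
ΔP = 1.37 kPa.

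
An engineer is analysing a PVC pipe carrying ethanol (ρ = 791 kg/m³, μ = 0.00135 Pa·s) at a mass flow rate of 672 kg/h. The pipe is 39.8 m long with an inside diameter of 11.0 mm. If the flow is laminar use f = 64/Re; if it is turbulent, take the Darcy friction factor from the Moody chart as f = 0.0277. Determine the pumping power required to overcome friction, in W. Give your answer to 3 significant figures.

ṁ = 672 kg/h = 672/3600 = 0.1867 kg/s.
A = πD²/4 = π(0.011)²/4 = 9.503e-05 m²; mean velocity V = ṁ/(ρA) = 0.1867/(791 · 9.503e-05) = 2.483 m/s.
Reynolds number Re = ρVD/μ = 791 · 2.483 · 0.011 / 0.00135 = 1.6e+04.
Re > 4000 → turbulent; use the Moody-chart value f = 0.0277.
Darcy-Weisbach: ΔP = f(L/D)(ρV²/2) = 0.0277·(39.8/0.011)·(791·2.483²/2) = 0.0277·3618·2439 = 2.444e+05 Pa.
Q = ṁ/ρ = 0.1867/791 = 0.000236 m³/s.
Pumping power P = QΔP = 0.000236·2.444e+05 = 57.68 W = 57.7 W.

P ≈ 57.7 W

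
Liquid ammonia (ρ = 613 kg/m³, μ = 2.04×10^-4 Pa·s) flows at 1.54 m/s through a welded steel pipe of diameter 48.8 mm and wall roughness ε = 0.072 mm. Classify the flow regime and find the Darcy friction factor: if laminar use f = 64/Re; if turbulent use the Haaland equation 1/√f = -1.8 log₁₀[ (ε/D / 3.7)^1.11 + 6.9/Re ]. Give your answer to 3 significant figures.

f ≈ 0.0225

Re = ρVD/μ = 613·1.54·0.0488/0.000204 = 2.258e+05.
Re > 4000 → turbulent. ε/D = 7.2e-05/0.0488 = 0.00148; Haaland: 1/√f = -1.8 log₁₀[0.000169 + 3.06e-05] = 6.662, so f = 0.02253.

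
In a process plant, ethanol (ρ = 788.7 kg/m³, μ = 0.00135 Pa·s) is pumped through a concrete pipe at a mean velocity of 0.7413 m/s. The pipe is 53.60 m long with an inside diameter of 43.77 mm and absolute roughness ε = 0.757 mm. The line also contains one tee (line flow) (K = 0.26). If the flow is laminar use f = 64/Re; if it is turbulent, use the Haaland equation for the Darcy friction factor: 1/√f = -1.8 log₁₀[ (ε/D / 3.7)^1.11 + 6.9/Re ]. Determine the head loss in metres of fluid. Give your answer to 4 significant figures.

h_f ≈ 1.662 m

Reynolds number Re = ρVD/μ = 788.7 · 0.7413 · 0.04377 / 0.00135 = 1.896e+04.
Re > 4000 → turbulent. Relative roughness ε/D = 0.000757/0.04377 = 0.0173. Haaland: 1/√f = -1.8 log₁₀[(0.0173/3.7)^1.11 + 6.9/1.896e+04] = -1.8 log₁₀[0.00259 + 0.000364] = 4.553, so f = 0.04824.
Total minor-loss coefficient ΣK = 1·0.26 = 0.26.
ΔP = [f·L/D + ΣK]·(ρV²/2) = [0.04824·53.6/0.04377 + 0.26]·(788.7·0.7413²/2) = [59.07 + 0.26]·216.7 = 1.286e+04 Pa.
Head loss h_f = ΔP/(ρg) = 1.286e+04/(788.7·9.81) = 1.662 m.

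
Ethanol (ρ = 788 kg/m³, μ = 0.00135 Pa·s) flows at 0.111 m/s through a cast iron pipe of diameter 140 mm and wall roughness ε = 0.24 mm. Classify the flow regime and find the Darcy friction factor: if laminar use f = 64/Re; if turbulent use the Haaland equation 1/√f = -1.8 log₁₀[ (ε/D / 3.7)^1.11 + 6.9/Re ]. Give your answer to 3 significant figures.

f ≈ 0.0339

Re = ρVD/μ = 788·0.111·0.14/0.00135 = 9071.
Re > 4000 → turbulent. ε/D = 0.00024/0.14 = 0.00171; Haaland: 1/√f = -1.8 log₁₀[0.000199 + 0.000761] = 5.432, so f = 0.03389.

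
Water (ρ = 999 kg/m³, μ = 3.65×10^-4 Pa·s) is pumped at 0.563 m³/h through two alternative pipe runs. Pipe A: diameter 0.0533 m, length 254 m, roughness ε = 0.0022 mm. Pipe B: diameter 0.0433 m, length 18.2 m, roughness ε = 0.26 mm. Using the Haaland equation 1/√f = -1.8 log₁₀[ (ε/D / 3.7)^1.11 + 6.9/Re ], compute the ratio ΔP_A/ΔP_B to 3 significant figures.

Pipe A: V = Q/A = 0.0001564/0.002231 = 0.07009 m/s; Re = 1.022e+04; ε/D = 4.13e-05; Haaland → f = 0.03074; ΔP_A = f(L/D)(ρV²/2) = 359.5 Pa.
Pipe B: V = Q/A = 0.0001564/0.001473 = 0.1062 m/s; Re = 1.259e+04; ε/D = 0.006; Haaland → f = 0.03747; ΔP_B = f(L/D)(ρV²/2) = 88.73 Pa.
ΔP_A/ΔP_B = 359.5/88.73 = 4.05.

ΔP_A/ΔP_B ≈ 4.05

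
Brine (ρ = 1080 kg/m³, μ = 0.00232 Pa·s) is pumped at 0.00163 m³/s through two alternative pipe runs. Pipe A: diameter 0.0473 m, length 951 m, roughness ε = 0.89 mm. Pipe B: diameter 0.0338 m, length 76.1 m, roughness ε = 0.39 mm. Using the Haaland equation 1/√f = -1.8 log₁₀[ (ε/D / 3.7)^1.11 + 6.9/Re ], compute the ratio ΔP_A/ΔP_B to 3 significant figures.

Pipe A: V = Q/A = 0.00163/0.001757 = 0.9276 m/s; Re = 2.043e+04; ε/D = 0.0188; Haaland → f = 0.04949; ΔP_A = f(L/D)(ρV²/2) = 4.624e+05 Pa.
Pipe B: V = Q/A = 0.00163/0.0008973 = 1.817 m/s; Re = 2.858e+04; ε/D = 0.0115; Haaland → f = 0.04164; ΔP_B = f(L/D)(ρV²/2) = 1.671e+05 Pa.
ΔP_A/ΔP_B = 4.624e+05/1.671e+05 = 2.77.

ΔP_A/ΔP_B ≈ 2.77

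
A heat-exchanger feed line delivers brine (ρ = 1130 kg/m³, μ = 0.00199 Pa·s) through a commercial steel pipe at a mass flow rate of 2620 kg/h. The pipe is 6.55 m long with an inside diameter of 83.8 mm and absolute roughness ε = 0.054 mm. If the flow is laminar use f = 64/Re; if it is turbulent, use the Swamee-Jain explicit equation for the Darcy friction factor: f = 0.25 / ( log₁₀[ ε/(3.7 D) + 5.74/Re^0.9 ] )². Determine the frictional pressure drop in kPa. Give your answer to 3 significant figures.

ṁ = 2620 kg/h = 2620/3600 = 0.7278 kg/s.
A = πD²/4 = π(0.0838)²/4 = 0.005515 m²; mean velocity V = ṁ/(ρA) = 0.7278/(1130 · 0.005515) = 0.1168 m/s.
Reynolds number Re = ρVD/μ = 1130 · 0.1168 · 0.0838 / 0.00199 = 5557.
Re > 4000 → turbulent. Relative roughness ε/D = 5.4e-05/0.0838 = 0.000644. Swamee-Jain: f = 0.25/(log₁₀[0.000644/3.7 + 5.74/5557^0.9])² = 0.25/(log₁₀[0.000174 + 0.00245])² = 0.25/(-2.582)² = 0.03751.
Darcy-Weisbach: ΔP = f(L/D)(ρV²/2) = 0.03751·(6.55/0.0838)·(1130·0.1168²/2) = 0.03751·78.16·7.704 = 22.59 Pa.
ΔP = 22.59 Pa = 0.0226 kPa.

ΔP ≈ 0.0226 kPa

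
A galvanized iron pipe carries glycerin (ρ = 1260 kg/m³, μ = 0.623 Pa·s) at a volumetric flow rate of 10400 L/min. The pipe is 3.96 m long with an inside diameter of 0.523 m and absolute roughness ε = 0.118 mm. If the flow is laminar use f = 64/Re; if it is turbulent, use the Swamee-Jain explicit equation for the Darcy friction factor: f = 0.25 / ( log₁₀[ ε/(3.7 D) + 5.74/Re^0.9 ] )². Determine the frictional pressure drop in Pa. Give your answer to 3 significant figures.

Q = 10400 L/min = 10400/60000 = 0.1733 m³/s.
Cross-sectional area A = πD²/4 = π(0.523)²/4 = 0.2148 m²; mean velocity V = Q/A = 0.1733/0.2148 = 0.8068 m/s.
Reynolds number Re = ρVD/μ = 1260 · 0.8068 · 0.523 / 0.623 = 853.4.
Re < 2300 → laminar flow, so f = 64/Re = 64/853.4 = 0.07499 (the turbulent correlation is not needed).
Darcy-Weisbach: ΔP = f(L/D)(ρV²/2) = 0.07499·(3.96/0.523)·(1260·0.8068²/2) = 0.07499·7.572·410.1 = 232.9 Pa.

ΔP ≈ 233 Pa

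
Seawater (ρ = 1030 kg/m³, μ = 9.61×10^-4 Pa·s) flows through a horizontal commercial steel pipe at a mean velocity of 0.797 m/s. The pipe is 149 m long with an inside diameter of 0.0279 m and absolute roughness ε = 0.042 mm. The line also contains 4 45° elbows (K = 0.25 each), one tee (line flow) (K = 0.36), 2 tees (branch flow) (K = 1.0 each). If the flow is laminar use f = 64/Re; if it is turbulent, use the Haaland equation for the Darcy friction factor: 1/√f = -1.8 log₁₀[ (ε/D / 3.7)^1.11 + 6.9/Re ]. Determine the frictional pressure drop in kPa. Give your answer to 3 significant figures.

Reynolds number Re = ρVD/μ = 1030 · 0.797 · 0.0279 / 0.000961 = 2.383e+04.
Re > 4000 → turbulent. Relative roughness ε/D = 4.2e-05/0.0279 = 0.00151. Haaland: 1/√f = -1.8 log₁₀[(0.00151/3.7)^1.11 + 6.9/2.383e+04] = -1.8 log₁₀[0.000172 + 0.00029] = 6.004, so f = 0.02774.
Total minor-loss coefficient ΣK = 4·0.25 + 1·0.36 + 2·1 = 3.36.
ΔP = [f·L/D + ΣK]·(ρV²/2) = [0.02774·149/0.0279 + 3.36]·(1030·0.797²/2) = [148.2 + 3.36]·327.1 = 4.957e+04 Pa.
ΔP = 4.957e+04 Pa = 49.6 kPa.

ΔP ≈ 49.6 kPa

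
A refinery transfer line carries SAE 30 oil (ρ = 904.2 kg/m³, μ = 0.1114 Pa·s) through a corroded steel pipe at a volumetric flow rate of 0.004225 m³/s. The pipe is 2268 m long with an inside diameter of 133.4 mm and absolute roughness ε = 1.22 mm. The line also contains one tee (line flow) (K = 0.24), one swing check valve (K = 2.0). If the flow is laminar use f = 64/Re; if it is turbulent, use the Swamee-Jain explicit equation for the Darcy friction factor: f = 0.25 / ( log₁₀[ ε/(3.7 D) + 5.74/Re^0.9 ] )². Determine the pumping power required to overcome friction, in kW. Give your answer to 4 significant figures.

P ≈ 0.5806 kW

Cross-sectional area A = πD²/4 = π(0.1334)²/4 = 0.01398 m²; mean velocity V = Q/A = 0.004225/0.01398 = 0.3023 m/s.
Reynolds number Re = ρVD/μ = 904.2 · 0.3023 · 0.1334 / 0.111 = 327.3.
Re < 2300 → laminar flow, so f = 64/Re = 64/327.3 = 0.1955 (the turbulent correlation is not needed).
Total minor-loss coefficient ΣK = 1·0.24 + 1·2 = 2.24.
ΔP = [f·L/D + ΣK]·(ρV²/2) = [0.1955·2268/0.1334 + 2.24]·(904.2·0.3023²/2) = [3324 + 2.24]·41.31 = 1.374e+05 Pa.
Pumping power P = QΔP = 0.004225·1.374e+05 = 580.65 W = 0.5806 kW.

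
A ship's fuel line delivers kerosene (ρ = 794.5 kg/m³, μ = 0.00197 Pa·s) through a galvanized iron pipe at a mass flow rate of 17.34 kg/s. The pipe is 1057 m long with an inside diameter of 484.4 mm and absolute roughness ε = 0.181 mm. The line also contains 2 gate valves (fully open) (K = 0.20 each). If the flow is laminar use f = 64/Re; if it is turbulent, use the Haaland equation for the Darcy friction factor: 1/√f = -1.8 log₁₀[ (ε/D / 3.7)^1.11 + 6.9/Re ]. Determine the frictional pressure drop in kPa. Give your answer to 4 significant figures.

A = πD²/4 = π(0.4844)²/4 = 0.1843 m²; mean velocity V = ṁ/(ρA) = 17.34/(794.5 · 0.1843) = 0.1184 m/s.
Reynolds number Re = ρVD/μ = 794.5 · 0.1184 · 0.4844 / 0.00197 = 2.314e+04.
Re > 4000 → turbulent. Relative roughness ε/D = 0.000181/0.4844 = 0.000374. Haaland: 1/√f = -1.8 log₁₀[(0.000374/3.7)^1.11 + 6.9/2.314e+04] = -1.8 log₁₀[3.67e-05 + 0.000298] = 6.255, so f = 0.02556.
Total minor-loss coefficient ΣK = 2·0.2 = 0.4.
ΔP = [f·L/D + ΣK]·(ρV²/2) = [0.02556·1057/0.4844 + 0.4]·(794.5·0.1184²/2) = [55.77 + 0.4]·5.572 = 313 Pa.
ΔP = 313 Pa = 0.3130 kPa.

ΔP ≈ 0.3130 kPa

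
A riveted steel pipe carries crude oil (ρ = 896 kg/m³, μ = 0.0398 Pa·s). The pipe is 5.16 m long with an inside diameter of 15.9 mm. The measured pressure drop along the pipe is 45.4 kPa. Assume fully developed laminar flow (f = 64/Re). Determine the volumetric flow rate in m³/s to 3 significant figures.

For laminar flow, f = 64/Re with Re = ρVD/μ, so Darcy-Weisbach reduces to ΔP = 32μLV/D². Solving for V: V = ΔP·D²/(32μL) = 4.54e+04·(0.0159)²/(32·0.0398·5.16) = 1.746 m/s.
Check: Re = ρVD/μ = 896·1.746·0.0159/0.0398 = 625.2 < 2300, so the laminar assumption holds.
Q = V·A = 1.746·(π/4·0.0159²) = 0.0003468 m³/s = 3.47×10^-4 m³/s.

Q ≈ 3.47×10^-4 m³/s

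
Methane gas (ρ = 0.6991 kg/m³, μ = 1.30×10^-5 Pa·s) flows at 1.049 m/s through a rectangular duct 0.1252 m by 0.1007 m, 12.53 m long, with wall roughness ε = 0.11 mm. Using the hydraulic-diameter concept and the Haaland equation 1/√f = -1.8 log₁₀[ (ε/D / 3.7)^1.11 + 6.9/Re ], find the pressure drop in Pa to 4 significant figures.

ΔP ≈ 1.563 Pa

Hydraulic diameter D_h = 4A/P = 4·(0.1252·0.1007)/(2·(0.1252+0.1007)) = 0.05043/0.4518 = 0.1116 m.
Re = ρVD_h/μ = 0.6991·1.049·0.1116/1.3e-05 = 6297.
ε/D_h = 0.00011/0.1116 = 0.000985; Haaland gives 1/√f = -1.8 log₁₀[0.000108+0.0011] = 5.255, so f = 0.03621.
ΔP = f(L/D_h)(ρV²/2) = 0.03621·12.53/0.1116·0.3846 = 1.563 Pa.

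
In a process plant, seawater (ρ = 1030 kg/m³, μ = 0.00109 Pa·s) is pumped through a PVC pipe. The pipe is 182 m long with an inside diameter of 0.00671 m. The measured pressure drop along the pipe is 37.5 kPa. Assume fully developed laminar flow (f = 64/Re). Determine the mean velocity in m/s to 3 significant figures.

For laminar flow, f = 64/Re with Re = ρVD/μ, so Darcy-Weisbach reduces to ΔP = 32μLV/D². Solving for V: V = ΔP·D²/(32μL) = 3.75e+04·(0.00671)²/(32·0.00109·182) = 0.266 m/s.
Check: Re = ρVD/μ = 1030·0.266·0.00671/0.00109 = 1686 < 2300, so the laminar assumption holds.

V ≈ 0.266 m/s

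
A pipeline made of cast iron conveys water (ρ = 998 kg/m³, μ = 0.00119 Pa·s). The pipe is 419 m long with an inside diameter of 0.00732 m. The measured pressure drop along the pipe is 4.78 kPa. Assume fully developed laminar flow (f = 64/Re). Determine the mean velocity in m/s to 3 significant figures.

For laminar flow, f = 64/Re with Re = ρVD/μ, so Darcy-Weisbach reduces to ΔP = 32μLV/D². Solving for V: V = ΔP·D²/(32μL) = 4780·(0.00732)²/(32·0.00119·419) = 0.01605 m/s.
Check: Re = ρVD/μ = 998·0.01605·0.00732/0.00119 = 98.54 < 2300, so the laminar assumption holds.

V ≈ 0.0161 m/s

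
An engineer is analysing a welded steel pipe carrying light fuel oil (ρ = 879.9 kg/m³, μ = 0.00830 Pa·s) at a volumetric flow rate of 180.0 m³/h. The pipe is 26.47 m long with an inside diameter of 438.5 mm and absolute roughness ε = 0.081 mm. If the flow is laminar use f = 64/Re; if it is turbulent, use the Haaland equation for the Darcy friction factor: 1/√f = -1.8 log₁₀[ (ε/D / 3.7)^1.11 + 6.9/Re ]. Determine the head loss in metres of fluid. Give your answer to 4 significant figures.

Q = 180.0 m³/h = 180.0/3600 = 0.05 m³/s.
Cross-sectional area A = πD²/4 = π(0.4385)²/4 = 0.151 m²; mean velocity V = Q/A = 0.05/0.151 = 0.3311 m/s.
Reynolds number Re = ρVD/μ = 879.9 · 0.3311 · 0.4385 / 0.0083 = 1.539e+04.
Re > 4000 → turbulent. Relative roughness ε/D = 8.1e-05/0.4385 = 0.000185. Haaland: 1/√f = -1.8 log₁₀[(0.000185/3.7)^1.11 + 6.9/1.539e+04] = -1.8 log₁₀[1.68e-05 + 0.000448] = 5.998, so f = 0.02779.
Darcy-Weisbach: ΔP = f(L/D)(ρV²/2) = 0.02779·(26.47/0.4385)·(879.9·0.3311²/2) = 0.02779·60.36·48.23 = 80.91 Pa.
Head loss h_f = ΔP/(ρg) = 80.91/(879.9·9.81) = 0.009373 m.

h_f ≈ 0.009373 m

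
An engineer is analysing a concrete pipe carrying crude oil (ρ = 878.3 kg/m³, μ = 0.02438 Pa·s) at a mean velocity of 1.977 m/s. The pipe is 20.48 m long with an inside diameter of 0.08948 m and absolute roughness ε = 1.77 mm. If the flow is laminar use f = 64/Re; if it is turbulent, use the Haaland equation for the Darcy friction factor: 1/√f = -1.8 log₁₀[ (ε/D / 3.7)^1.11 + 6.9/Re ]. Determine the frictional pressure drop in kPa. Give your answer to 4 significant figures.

Reynolds number Re = ρVD/μ = 878.3 · 1.977 · 0.08948 / 0.0244 = 6373.
Re > 4000 → turbulent. Relative roughness ε/D = 0.00177/0.08948 = 0.0198. Haaland: 1/√f = -1.8 log₁₀[(0.0198/3.7)^1.11 + 6.9/6373] = -1.8 log₁₀[0.00301 + 0.00108] = 4.299, so f = 0.05411.
Darcy-Weisbach: ΔP = f(L/D)(ρV²/2) = 0.05411·(20.48/0.08948)·(878.3·1.977²/2) = 0.05411·228.9·1716 = 2.126e+04 Pa.
ΔP = 2.126e+04 Pa = 21.26 kPa.

ΔP ≈ 21.26 kPa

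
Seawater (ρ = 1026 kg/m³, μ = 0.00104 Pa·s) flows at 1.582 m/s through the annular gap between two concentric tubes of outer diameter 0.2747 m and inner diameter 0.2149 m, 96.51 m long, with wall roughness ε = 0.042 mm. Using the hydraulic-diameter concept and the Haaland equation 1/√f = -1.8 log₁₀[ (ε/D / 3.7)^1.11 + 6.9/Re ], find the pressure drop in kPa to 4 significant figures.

ΔP ≈ 43.60 kPa

Hydraulic diameter D_h = 4A/P = D_o - D_i = 0.2747 - 0.2149 = 0.0598 m.
Re = ρVD_h/μ = 1026·1.582·0.0598/0.00104 = 9.333e+04.
ε/D_h = 4.2e-05/0.0598 = 0.000702; Haaland gives 1/√f = -1.8 log₁₀[7.4e-05+7.39e-05] = 6.894, so f = 0.02104.
ΔP = f(L/D_h)(ρV²/2) = 0.02104·96.51/0.0598·1284 = 4.36e+04 Pa.
ΔP = 43.60 kPa.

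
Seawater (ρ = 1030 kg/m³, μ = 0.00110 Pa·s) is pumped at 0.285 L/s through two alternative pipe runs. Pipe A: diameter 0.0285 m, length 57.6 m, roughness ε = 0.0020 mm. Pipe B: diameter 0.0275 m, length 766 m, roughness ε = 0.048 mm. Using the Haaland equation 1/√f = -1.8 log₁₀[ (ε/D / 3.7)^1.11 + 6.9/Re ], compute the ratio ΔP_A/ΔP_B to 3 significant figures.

ΔP_A/ΔP_B ≈ 0.0585

Pipe A: V = Q/A = 0.000285/0.0006379 = 0.4468 m/s; Re = 1.192e+04; ε/D = 7.02e-05; Haaland → f = 0.02952; ΔP_A = f(L/D)(ρV²/2) = 6133 Pa.
Pipe B: V = Q/A = 0.000285/0.000594 = 0.4798 m/s; Re = 1.236e+04; ε/D = 0.00175; Haaland → f = 0.03174; ΔP_B = f(L/D)(ρV²/2) = 1.048e+05 Pa.
ΔP_A/ΔP_B = 6133/1.048e+05 = 0.0585.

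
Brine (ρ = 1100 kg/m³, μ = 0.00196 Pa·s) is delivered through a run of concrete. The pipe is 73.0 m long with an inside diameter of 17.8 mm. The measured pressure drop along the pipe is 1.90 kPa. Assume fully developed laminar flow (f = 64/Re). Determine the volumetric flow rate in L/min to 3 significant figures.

Q ≈ 1.96 L/min

For laminar flow, f = 64/Re with Re = ρVD/μ, so Darcy-Weisbach reduces to ΔP = 32μLV/D². Solving for V: V = ΔP·D²/(32μL) = 1900·(0.0178)²/(32·0.00196·73) = 0.1315 m/s.
Check: Re = ρVD/μ = 1100·0.1315·0.0178/0.00196 = 1313 < 2300, so the laminar assumption holds.
Q = V·A = 0.1315·(π/4·0.0178²) = 3.272e-05 m³/s = 1.96 L/min.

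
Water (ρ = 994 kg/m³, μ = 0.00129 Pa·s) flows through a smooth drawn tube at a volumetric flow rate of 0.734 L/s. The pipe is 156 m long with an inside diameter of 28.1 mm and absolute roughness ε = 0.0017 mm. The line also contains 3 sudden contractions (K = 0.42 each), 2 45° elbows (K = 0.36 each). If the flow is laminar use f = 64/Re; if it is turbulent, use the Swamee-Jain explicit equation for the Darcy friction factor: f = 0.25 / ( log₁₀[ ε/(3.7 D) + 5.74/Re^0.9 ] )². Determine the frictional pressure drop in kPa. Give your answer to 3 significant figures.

ΔP ≈ 95.9 kPa

Q = 0.734 L/s = 0.734/1000 = 0.000734 m³/s.
Cross-sectional area A = πD²/4 = π(0.0281)²/4 = 0.0006202 m²; mean velocity V = Q/A = 0.000734/0.0006202 = 1.184 m/s.
Reynolds number Re = ρVD/μ = 994 · 1.184 · 0.0281 / 0.00129 = 2.563e+04.
Re > 4000 → turbulent. Relative roughness ε/D = 1.7e-06/0.0281 = 6.05e-05. Swamee-Jain: f = 0.25/(log₁₀[6.05e-05/3.7 + 5.74/2.563e+04^0.9])² = 0.25/(log₁₀[1.64e-05 + 0.000618])² = 0.25/(-3.198)² = 0.02445.
Total minor-loss coefficient ΣK = 3·0.42 + 2·0.36 = 1.98.
ΔP = [f·L/D + ΣK]·(ρV²/2) = [0.02445·156/0.0281 + 1.98]·(994·1.184²/2) = [135.7 + 1.98]·696.2 = 9.588e+04 Pa.
ΔP = 9.588e+04 Pa = 95.9 kPa.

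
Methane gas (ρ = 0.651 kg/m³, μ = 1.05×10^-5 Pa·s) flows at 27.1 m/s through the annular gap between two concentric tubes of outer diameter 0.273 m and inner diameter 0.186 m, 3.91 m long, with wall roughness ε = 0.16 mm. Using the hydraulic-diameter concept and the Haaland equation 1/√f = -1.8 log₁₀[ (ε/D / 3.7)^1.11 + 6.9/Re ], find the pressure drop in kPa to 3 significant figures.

ΔP ≈ 0.259 kPa

Hydraulic diameter D_h = 4A/P = D_o - D_i = 0.273 - 0.186 = 0.087 m.
Re = ρVD_h/μ = 0.651·27.1·0.087/1.05e-05 = 1.462e+05.
ε/D_h = 0.00016/0.087 = 0.00184; Haaland gives 1/√f = -1.8 log₁₀[0.000215+4.72e-05] = 6.446, so f = 0.02407.
ΔP = f(L/D_h)(ρV²/2) = 0.02407·3.91/0.087·239.1 = 258.6 Pa.
ΔP = 0.259 kPa.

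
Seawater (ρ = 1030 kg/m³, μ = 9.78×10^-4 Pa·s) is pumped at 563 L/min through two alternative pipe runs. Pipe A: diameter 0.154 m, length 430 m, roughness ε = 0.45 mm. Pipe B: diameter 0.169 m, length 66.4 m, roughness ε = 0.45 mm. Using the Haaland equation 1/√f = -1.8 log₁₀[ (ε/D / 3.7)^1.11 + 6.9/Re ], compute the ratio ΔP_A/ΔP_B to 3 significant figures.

ΔP_A/ΔP_B ≈ 10.5

Pipe A: V = Q/A = 0.009383/0.01863 = 0.5038 m/s; Re = 8.17e+04; ε/D = 0.00292; Haaland → f = 0.02747; ΔP_A = f(L/D)(ρV²/2) = 1.002e+04 Pa.
Pipe B: V = Q/A = 0.009383/0.02243 = 0.4183 m/s; Re = 7.445e+04; ε/D = 0.00266; Haaland → f = 0.02702; ΔP_B = f(L/D)(ρV²/2) = 956.8 Pa.
ΔP_A/ΔP_B = 1.002e+04/956.8 = 10.5.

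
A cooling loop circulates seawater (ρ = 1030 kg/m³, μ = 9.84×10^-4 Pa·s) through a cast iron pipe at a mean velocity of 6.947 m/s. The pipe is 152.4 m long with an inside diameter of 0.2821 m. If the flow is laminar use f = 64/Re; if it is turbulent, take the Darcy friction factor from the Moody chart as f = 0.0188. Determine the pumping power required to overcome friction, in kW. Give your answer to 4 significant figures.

Reynolds number Re = ρVD/μ = 1030 · 6.947 · 0.2821 / 0.000984 = 2.051e+06.
Re > 4000 → turbulent; use the Moody-chart value f = 0.0188.
Darcy-Weisbach: ΔP = f(L/D)(ρV²/2) = 0.0188·(152.4/0.2821)·(1030·6.947²/2) = 0.0188·540.2·2.485e+04 = 2.524e+05 Pa.
Q = V·A = 6.947·0.0625 = 0.4342 m³/s.
Pumping power P = QΔP = 0.4342·2.524e+05 = 109610 W = 109.6 kW.

P ≈ 109.6 kW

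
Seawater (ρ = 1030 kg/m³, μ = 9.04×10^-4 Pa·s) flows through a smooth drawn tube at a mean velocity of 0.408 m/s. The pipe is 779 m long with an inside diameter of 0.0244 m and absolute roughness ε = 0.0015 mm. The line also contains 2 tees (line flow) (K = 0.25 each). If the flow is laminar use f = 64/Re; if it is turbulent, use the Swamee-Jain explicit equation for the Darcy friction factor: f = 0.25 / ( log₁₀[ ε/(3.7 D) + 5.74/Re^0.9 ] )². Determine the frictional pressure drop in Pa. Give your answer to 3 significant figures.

Reynolds number Re = ρVD/μ = 1030 · 0.408 · 0.0244 / 0.000904 = 1.134e+04.
Re > 4000 → turbulent. Relative roughness ε/D = 1.5e-06/0.0244 = 6.15e-05. Swamee-Jain: f = 0.25/(log₁₀[6.15e-05/3.7 + 5.74/1.134e+04^0.9])² = 0.25/(log₁₀[1.66e-05 + 0.00129])² = 0.25/(-2.885)² = 0.03004.
Total minor-loss coefficient ΣK = 2·0.25 = 0.5.
ΔP = [f·L/D + ΣK]·(ρV²/2) = [0.03004·779/0.0244 + 0.5]·(1030·0.408²/2) = [959.1 + 0.5]·85.73 = 8.227e+04 Pa.

ΔP ≈ 82300 Pa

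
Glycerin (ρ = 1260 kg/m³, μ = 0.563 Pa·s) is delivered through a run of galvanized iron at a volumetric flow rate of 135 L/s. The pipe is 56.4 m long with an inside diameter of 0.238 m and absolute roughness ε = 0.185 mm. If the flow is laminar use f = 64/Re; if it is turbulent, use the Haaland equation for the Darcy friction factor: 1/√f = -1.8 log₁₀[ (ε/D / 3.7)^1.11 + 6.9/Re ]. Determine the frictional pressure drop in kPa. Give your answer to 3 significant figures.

ΔP ≈ 54.4 kPa

Q = 135 L/s = 135/1000 = 0.135 m³/s.
Cross-sectional area A = πD²/4 = π(0.238)²/4 = 0.04449 m²; mean velocity V = Q/A = 0.135/0.04449 = 3.035 m/s.
Reynolds number Re = ρVD/μ = 1260 · 3.035 · 0.238 / 0.563 = 1616.
Re < 2300 → laminar flow, so f = 64/Re = 64/1616 = 0.0396 (the turbulent correlation is not needed).
Darcy-Weisbach: ΔP = f(L/D)(ρV²/2) = 0.0396·(56.4/0.238)·(1260·3.035²/2) = 0.0396·237·5801 = 5.443e+04 Pa.
ΔP = 5.443e+04 Pa = 54.4 kPa.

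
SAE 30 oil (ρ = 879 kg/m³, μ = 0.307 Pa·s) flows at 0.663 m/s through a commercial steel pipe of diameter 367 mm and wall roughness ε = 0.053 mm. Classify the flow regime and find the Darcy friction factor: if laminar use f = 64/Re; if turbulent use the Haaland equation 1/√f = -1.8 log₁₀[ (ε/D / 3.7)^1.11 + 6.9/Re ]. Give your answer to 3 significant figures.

f ≈ 0.0919

Re = ρVD/μ = 879·0.663·0.367/0.307 = 696.7.
Re < 2300 → laminar, so f = 64/Re = 0.09186 (roughness is irrelevant in laminar flow).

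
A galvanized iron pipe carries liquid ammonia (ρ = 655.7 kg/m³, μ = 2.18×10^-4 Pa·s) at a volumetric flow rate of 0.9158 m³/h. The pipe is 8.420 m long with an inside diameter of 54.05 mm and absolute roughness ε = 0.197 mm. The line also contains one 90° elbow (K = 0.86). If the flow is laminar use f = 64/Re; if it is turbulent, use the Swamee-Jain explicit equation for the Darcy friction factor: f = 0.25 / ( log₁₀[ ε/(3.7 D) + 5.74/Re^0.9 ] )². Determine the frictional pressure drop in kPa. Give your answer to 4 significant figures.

ΔP ≈ 0.02442 kPa

Q = 0.9158 m³/h = 0.9158/3600 = 0.0002544 m³/s.
Cross-sectional area A = πD²/4 = π(0.05405)²/4 = 0.002294 m²; mean velocity V = Q/A = 0.0002544/0.002294 = 0.1109 m/s.
Reynolds number Re = ρVD/μ = 655.7 · 0.1109 · 0.05405 / 0.000218 = 1.802e+04.
Re > 4000 → turbulent. Relative roughness ε/D = 0.000197/0.05405 = 0.00364. Swamee-Jain: f = 0.25/(log₁₀[0.00364/3.7 + 5.74/1.802e+04^0.9])² = 0.25/(log₁₀[0.000985 + 0.000848])² = 0.25/(-2.737)² = 0.03338.
Total minor-loss coefficient ΣK = 1·0.86 = 0.86.
ΔP = [f·L/D + ΣK]·(ρV²/2) = [0.03338·8.42/0.05405 + 0.86]·(655.7·0.1109²/2) = [5.2 + 0.86]·4.03 = 24.42 Pa.
ΔP = 24.42 Pa = 0.02442 kPa.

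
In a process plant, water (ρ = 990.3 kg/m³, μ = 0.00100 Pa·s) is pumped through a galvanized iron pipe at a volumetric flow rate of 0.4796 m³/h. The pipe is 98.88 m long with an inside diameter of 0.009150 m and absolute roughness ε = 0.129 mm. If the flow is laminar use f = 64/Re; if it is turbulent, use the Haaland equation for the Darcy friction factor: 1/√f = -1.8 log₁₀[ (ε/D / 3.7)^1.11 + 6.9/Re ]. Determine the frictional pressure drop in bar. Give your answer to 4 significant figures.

Q = 0.4796 m³/h = 0.4796/3600 = 0.0001332 m³/s.
Cross-sectional area A = πD²/4 = π(0.00915)²/4 = 6.576e-05 m²; mean velocity V = Q/A = 0.0001332/6.576e-05 = 2.026 m/s.
Reynolds number Re = ρVD/μ = 990.3 · 2.026 · 0.00915 / 0.001 = 1.836e+04.
Re > 4000 → turbulent. Relative roughness ε/D = 0.000129/0.00915 = 0.0141. Haaland: 1/√f = -1.8 log₁₀[(0.0141/3.7)^1.11 + 6.9/1.836e+04] = -1.8 log₁₀[0.00206 + 0.000376] = 4.702, so f = 0.04522.
Darcy-Weisbach: ΔP = f(L/D)(ρV²/2) = 0.04522·(98.88/0.00915)·(990.3·2.026²/2) = 0.04522·1.081e+04·2032 = 9.932e+05 Pa.
ΔP = 9.932e+05 Pa = 9.932 bar.

ΔP ≈ 9.932 bar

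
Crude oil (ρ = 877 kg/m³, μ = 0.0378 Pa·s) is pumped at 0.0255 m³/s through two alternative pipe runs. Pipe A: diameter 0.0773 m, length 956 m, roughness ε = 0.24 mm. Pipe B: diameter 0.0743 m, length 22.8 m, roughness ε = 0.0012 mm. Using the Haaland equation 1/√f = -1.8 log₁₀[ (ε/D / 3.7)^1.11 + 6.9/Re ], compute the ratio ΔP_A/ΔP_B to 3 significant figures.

ΔP_A/ΔP_B ≈ 39.3

Pipe A: V = Q/A = 0.0255/0.004693 = 5.434 m/s; Re = 9745; ε/D = 0.0031; Haaland → f = 0.03519; ΔP_A = f(L/D)(ρV²/2) = 5.635e+06 Pa.
Pipe B: V = Q/A = 0.0255/0.004336 = 5.881 m/s; Re = 1.014e+04; ε/D = 1.62e-05; Haaland → f = 0.03078; ΔP_B = f(L/D)(ρV²/2) = 1.433e+05 Pa.
ΔP_A/ΔP_B = 5.635e+06/1.433e+05 = 39.3.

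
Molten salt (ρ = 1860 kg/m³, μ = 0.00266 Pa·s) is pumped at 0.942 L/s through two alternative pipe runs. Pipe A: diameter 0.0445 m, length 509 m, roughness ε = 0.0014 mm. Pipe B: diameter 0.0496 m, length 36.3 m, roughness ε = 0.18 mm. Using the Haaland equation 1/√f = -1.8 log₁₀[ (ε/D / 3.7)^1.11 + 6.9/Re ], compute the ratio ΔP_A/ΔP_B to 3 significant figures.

ΔP_A/ΔP_B ≈ 19.2

Pipe A: V = Q/A = 0.000942/0.001555 = 0.6057 m/s; Re = 1.885e+04; ε/D = 3.15e-05; Haaland → f = 0.02618; ΔP_A = f(L/D)(ρV²/2) = 1.022e+05 Pa.
Pipe B: V = Q/A = 0.000942/0.001932 = 0.4875 m/s; Re = 1.691e+04; ε/D = 0.00363; Haaland → f = 0.03291; ΔP_B = f(L/D)(ρV²/2) = 5323 Pa.
ΔP_A/ΔP_B = 1.022e+05/5323 = 19.2.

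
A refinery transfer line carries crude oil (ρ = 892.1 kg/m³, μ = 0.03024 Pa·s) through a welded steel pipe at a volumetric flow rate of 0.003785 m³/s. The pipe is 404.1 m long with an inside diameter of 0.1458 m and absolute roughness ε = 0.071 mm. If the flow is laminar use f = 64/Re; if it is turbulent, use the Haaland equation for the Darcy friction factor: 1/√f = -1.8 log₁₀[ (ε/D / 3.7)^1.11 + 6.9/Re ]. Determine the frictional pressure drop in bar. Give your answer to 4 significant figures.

Cross-sectional area A = πD²/4 = π(0.1458)²/4 = 0.0167 m²; mean velocity V = Q/A = 0.003785/0.0167 = 0.2267 m/s.
Reynolds number Re = ρVD/μ = 892.1 · 0.2267 · 0.1458 / 0.0302 = 975.1.
Re < 2300 → laminar flow, so f = 64/Re = 64/975.1 = 0.06563 (the turbulent correlation is not needed).
Darcy-Weisbach: ΔP = f(L/D)(ρV²/2) = 0.06563·(404.1/0.1458)·(892.1·0.2267²/2) = 0.06563·2772·22.92 = 4170 Pa.
ΔP = 4170 Pa = 0.04170 bar.

ΔP ≈ 0.04170 bar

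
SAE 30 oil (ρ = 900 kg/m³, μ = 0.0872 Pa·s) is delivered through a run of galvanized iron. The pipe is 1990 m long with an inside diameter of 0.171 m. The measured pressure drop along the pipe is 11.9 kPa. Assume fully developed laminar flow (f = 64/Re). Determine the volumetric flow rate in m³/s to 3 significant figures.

For laminar flow, f = 64/Re with Re = ρVD/μ, so Darcy-Weisbach reduces to ΔP = 32μLV/D². Solving for V: V = ΔP·D²/(32μL) = 1.19e+04·(0.171)²/(32·0.0872·1990) = 0.06266 m/s.
Check: Re = ρVD/μ = 900·0.06266·0.171/0.0872 = 110.6 < 2300, so the laminar assumption holds.
Q = V·A = 0.06266·(π/4·0.171²) = 0.001439 m³/s = 0.00144 m³/s.

Q ≈ 0.00144 m³/s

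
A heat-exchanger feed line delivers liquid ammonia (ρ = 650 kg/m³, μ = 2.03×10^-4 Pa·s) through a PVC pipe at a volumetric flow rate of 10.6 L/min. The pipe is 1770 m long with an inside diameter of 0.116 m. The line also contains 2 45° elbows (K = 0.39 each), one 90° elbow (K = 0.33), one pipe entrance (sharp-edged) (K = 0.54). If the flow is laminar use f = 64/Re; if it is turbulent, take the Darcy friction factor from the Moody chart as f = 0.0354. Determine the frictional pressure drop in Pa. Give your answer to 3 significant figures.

Q = 10.6 L/min = 10.6/60000 = 0.0001767 m³/s.
Cross-sectional area A = πD²/4 = π(0.116)²/4 = 0.01057 m²; mean velocity V = Q/A = 0.0001767/0.01057 = 0.01672 m/s.
Reynolds number Re = ρVD/μ = 650 · 0.01672 · 0.116 / 0.000203 = 6209.
Re > 4000 → turbulent; use the Moody-chart value f = 0.0354.
Total minor-loss coefficient ΣK = 2·0.39 + 1·0.33 + 1·0.54 = 1.65.
ΔP = [f·L/D + ΣK]·(ρV²/2) = [0.0354·1770/0.116 + 1.65]·(650·0.01672²/2) = [540.2 + 1.65]·0.09082 = 49.21 Pa.

ΔP ≈ 49.2 Pa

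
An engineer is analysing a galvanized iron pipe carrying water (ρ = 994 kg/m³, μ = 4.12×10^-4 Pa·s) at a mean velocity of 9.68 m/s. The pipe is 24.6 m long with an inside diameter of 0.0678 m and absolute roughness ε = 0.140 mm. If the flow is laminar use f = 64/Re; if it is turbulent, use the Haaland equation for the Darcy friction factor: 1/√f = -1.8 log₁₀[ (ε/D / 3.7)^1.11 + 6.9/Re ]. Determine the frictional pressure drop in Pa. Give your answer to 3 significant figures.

ΔP ≈ 402000 Pa

Reynolds number Re = ρVD/μ = 994 · 9.68 · 0.0678 / 0.000412 = 1.583e+06.
Re > 4000 → turbulent. Relative roughness ε/D = 0.00014/0.0678 = 0.00206. Haaland: 1/√f = -1.8 log₁₀[(0.00206/3.7)^1.11 + 6.9/1.583e+06] = -1.8 log₁₀[0.000245 + 4.36e-06] = 6.486, so f = 0.02377.
Darcy-Weisbach: ΔP = f(L/D)(ρV²/2) = 0.02377·(24.6/0.0678)·(994·9.68²/2) = 0.02377·362.8·4.657e+04 = 4.016e+05 Pa.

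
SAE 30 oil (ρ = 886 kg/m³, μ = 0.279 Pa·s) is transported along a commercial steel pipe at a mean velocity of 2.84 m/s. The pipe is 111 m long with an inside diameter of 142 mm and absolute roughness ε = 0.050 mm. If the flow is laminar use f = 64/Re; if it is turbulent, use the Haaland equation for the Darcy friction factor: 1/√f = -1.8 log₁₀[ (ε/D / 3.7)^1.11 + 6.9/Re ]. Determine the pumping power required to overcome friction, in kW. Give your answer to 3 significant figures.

Reynolds number Re = ρVD/μ = 886 · 2.84 · 0.142 / 0.279 = 1281.
Re < 2300 → laminar flow, so f = 64/Re = 64/1281 = 0.04997 (the turbulent correlation is not needed).
Darcy-Weisbach: ΔP = f(L/D)(ρV²/2) = 0.04997·(111/0.142)·(886·2.84²/2) = 0.04997·781.7·3573 = 1.396e+05 Pa.
Q = V·A = 2.84·0.01584 = 0.04498 m³/s.
Pumping power P = QΔP = 0.04498·1.396e+05 = 6278 W = 6.28 kW.

P ≈ 6.28 kW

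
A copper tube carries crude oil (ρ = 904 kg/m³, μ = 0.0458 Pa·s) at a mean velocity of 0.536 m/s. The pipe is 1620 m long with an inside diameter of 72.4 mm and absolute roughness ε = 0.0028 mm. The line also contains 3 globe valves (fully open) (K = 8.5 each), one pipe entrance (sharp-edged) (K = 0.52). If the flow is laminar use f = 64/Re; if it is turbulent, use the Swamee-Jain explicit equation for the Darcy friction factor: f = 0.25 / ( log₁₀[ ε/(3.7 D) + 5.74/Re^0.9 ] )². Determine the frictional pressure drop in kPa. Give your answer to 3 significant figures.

Reynolds number Re = ρVD/μ = 904 · 0.536 · 0.0724 / 0.0458 = 766.
Re < 2300 → laminar flow, so f = 64/Re = 64/766 = 0.08356 (the turbulent correlation is not needed).
Total minor-loss coefficient ΣK = 3·8.5 + 1·0.52 = 26.
ΔP = [f·L/D + ΣK]·(ρV²/2) = [0.08356·1620/0.0724 + 26]·(904·0.536²/2) = [1870 + 26]·129.9 = 2.462e+05 Pa.
ΔP = 2.462e+05 Pa = 246 kPa.

ΔP ≈ 246 kPa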